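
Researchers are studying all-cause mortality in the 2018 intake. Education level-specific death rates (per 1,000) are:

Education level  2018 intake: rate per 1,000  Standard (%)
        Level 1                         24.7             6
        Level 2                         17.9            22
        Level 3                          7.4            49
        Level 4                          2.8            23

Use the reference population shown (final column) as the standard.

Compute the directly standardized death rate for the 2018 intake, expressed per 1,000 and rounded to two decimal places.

9.69

Standard weights: 0.06, 0.22, 0.49, 0.23.
Standardized rate: 0.0600×24.7 + 0.2200×17.9 + 0.4900×7.4 + 0.2300×2.8 = 9.6900 per 1,000.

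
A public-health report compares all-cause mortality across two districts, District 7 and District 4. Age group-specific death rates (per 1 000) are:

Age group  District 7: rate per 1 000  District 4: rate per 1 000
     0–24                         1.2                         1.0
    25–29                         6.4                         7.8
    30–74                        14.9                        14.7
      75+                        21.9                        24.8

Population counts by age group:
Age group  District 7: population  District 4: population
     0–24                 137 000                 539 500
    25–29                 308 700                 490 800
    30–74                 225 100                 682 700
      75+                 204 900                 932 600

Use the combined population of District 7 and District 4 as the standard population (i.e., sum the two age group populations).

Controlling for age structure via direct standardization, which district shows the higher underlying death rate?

Combined standard total = 3 521 300; weights = 0.1921, 0.2270, 0.2578, 0.3230.
District 7: 0.1921×1.2 + 0.2270×6.4 + 0.2578×14.9 + 0.3230×21.9 = 12.5993 per 1 000.
District 4: 0.1921×1.0 + 0.2270×7.8 + 0.2578×14.7 + 0.3230×24.8 = 13.7640 per 1 000.

District 4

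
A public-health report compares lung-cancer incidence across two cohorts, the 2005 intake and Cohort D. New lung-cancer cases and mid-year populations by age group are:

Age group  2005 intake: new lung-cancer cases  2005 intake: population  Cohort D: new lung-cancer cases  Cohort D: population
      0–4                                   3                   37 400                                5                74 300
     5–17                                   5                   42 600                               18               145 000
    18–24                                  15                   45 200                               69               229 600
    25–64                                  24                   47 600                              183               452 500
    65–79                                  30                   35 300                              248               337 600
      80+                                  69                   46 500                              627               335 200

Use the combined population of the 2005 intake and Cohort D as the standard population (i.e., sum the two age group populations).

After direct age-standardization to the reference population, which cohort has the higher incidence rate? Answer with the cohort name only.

Age-specific rates per 100 000 for the 2005 intake: 8.02, 11.74, 33.19, 50.42, 84.99, 148.39.
For Cohort D: 6.73, 12.41, 30.05, 40.44, 73.46, 187.05.
Combined standard total = 1 828 800; weights = 0.0611, 0.1026, 0.1503, 0.2735, 0.2039, 0.2087.
The 2005 intake: 0.0611×8.02 + 0.1026×11.74 + 0.1503×33.19 + 0.2735×50.42 + 0.2039×84.99 + 0.2087×148.39 = 68.7681 per 100 000.
Cohort D: 0.0611×6.73 + 0.1026×12.41 + 0.1503×30.05 + 0.2735×40.44 + 0.2039×73.46 + 0.2087×187.05 = 71.2790 per 100 000.

Cohort D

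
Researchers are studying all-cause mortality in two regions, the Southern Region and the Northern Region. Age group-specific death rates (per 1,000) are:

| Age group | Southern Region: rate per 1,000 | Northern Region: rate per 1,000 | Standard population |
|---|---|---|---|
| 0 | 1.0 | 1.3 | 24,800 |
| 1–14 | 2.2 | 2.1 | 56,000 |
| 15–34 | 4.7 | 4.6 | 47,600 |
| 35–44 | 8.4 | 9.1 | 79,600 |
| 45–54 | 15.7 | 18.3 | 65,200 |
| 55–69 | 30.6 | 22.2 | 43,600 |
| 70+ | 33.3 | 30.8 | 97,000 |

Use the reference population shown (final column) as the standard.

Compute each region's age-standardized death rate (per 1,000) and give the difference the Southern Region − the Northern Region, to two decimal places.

Standard total = 413,800; weights = 0.0599, 0.1353, 0.1150, 0.1924, 0.1576, 0.1054, 0.2344.
The Southern Region: 0.0599×1.0 + 0.1353×2.2 + 0.1150×4.7 + 0.1924×8.4 + 0.1576×15.7 + 0.1054×30.6 + 0.2344×33.3 = 16.0180 per 1,000.
The Northern Region: 0.0599×1.3 + 0.1353×2.1 + 0.1150×4.6 + 0.1924×9.1 + 0.1576×18.3 + 0.1054×22.2 + 0.2344×30.8 = 15.0842 per 1,000.
Difference = 16.0180 − 15.0842 = 0.9338.

0.93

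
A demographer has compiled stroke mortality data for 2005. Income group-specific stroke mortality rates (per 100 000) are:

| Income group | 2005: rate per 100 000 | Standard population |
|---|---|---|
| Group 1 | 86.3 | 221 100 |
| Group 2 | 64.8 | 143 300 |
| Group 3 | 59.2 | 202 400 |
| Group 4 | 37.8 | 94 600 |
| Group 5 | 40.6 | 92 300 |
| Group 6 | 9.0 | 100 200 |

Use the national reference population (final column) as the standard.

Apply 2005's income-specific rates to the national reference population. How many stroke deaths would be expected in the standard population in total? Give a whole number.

Expected stroke deaths = Σ (standard pop × income-specific rate ÷ 100 000)
= 221 100×86.3/100 000 + 143 300×64.8/100 000 + 202 400×59.2/100 000 + 94 600×37.8/100 000 + 92 300×40.6/100 000 + 100 200×9.0/100 000
= 190.81 + 92.86 + 119.82 + 35.76 + 37.47 + 9.02 = 485.74.

486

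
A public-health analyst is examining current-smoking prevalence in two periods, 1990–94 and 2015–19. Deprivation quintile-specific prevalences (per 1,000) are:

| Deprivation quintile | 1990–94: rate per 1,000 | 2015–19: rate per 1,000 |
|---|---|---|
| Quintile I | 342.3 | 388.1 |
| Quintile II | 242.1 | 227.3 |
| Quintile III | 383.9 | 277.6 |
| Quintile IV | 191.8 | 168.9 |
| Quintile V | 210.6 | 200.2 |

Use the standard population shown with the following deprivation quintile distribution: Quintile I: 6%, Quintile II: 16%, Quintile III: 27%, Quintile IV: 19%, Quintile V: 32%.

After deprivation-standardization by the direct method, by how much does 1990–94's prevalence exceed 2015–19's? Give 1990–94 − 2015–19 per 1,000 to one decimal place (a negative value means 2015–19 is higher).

Standard weights: 0.06, 0.16, 0.27, 0.19, 0.32.
1990–94: 0.0600×342.3 + 0.1600×242.1 + 0.2700×383.9 + 0.1900×191.8 + 0.3200×210.6 = 266.7610 per 1,000.
2015–19: 0.0600×388.1 + 0.1600×227.3 + 0.2700×277.6 + 0.1900×168.9 + 0.3200×200.2 = 230.7610 per 1,000.
Difference = 266.7610 − 230.7610 = 36.0000.

36.0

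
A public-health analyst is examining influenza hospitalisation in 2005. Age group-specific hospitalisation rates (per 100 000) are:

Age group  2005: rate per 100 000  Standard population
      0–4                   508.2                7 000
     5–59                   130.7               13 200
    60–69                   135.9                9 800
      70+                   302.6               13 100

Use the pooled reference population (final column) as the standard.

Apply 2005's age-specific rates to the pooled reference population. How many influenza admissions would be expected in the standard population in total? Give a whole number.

Expected influenza admissions = Σ (standard pop × age-specific rate ÷ 100 000)
= 7 000×508.2/100 000 + 13 200×130.7/100 000 + 9 800×135.9/100 000 + 13 100×302.6/100 000
= 35.57 + 17.25 + 13.32 + 39.64 = 105.79.

106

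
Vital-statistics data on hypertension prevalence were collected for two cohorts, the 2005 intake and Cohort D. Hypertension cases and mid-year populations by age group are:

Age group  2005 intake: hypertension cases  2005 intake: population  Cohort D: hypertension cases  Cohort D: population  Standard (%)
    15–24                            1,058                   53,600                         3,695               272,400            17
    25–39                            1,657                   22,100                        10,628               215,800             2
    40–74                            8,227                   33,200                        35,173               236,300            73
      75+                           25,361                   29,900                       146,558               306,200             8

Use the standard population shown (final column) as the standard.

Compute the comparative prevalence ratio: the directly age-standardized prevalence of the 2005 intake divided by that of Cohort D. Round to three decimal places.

1.688

Age-specific rates per 1,000 for the 2005 intake: 19.739, 74.977, 247.801, 848.194.
For Cohort D: 13.565, 49.249, 148.849, 478.635.
Standard weights: 0.17, 0.02, 0.73, 0.08.
The 2005 intake: 0.1700×19.739 + 0.0200×74.977 + 0.7300×247.801 + 0.0800×848.194 = 253.6055 per 1,000.
Cohort D: 0.1700×13.565 + 0.0200×49.249 + 0.7300×148.849 + 0.0800×478.635 = 150.2415 per 1,000.
Ratio = 253.6055 ÷ 150.2415 = 1.68799.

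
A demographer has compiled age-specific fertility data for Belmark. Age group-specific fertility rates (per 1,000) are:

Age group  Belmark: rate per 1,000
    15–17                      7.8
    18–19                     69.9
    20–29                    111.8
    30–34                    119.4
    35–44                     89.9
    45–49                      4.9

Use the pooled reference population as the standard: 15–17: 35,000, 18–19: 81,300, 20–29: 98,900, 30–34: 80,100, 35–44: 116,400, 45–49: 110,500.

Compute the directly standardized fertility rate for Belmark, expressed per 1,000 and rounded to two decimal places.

Standard total = 522,200; weights = 0.0670, 0.1557, 0.1894, 0.1534, 0.2229, 0.2116.
Standardized rate: 0.0670×7.8 + 0.1557×69.9 + 0.1894×111.8 + 0.1534×119.4 + 0.2229×89.9 + 0.2116×4.9 = 71.9698 per 1,000.

71.97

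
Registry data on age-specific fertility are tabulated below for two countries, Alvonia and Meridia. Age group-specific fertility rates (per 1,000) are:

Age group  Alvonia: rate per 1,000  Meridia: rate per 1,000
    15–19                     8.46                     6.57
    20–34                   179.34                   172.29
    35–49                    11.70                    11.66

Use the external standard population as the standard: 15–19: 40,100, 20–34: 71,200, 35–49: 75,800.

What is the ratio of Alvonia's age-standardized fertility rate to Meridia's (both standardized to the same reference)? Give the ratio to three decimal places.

1.043

Standard total = 187,100; weights = 0.2143, 0.3805, 0.4051.
Alvonia: 0.2143×8.46 + 0.3805×179.34 + 0.4051×11.70 = 74.8002 per 1,000.
Meridia: 0.2143×6.57 + 0.3805×172.29 + 0.4051×11.66 = 71.6961 per 1,000.
Ratio = 74.8002 ÷ 71.6961 = 1.04330.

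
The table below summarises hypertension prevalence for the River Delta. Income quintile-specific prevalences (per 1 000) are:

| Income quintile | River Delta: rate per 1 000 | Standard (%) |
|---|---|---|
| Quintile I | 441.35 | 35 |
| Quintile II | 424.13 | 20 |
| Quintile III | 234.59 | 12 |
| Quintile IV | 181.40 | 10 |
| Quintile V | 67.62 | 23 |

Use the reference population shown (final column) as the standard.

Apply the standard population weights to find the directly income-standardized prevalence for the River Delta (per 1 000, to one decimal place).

301.1

Standard weights: 0.35, 0.20, 0.12, 0.10, 0.23.
Standardized rate: 0.3500×441.35 + 0.2000×424.13 + 0.1200×234.59 + 0.1000×181.40 + 0.2300×67.62 = 301.1419 per 1 000.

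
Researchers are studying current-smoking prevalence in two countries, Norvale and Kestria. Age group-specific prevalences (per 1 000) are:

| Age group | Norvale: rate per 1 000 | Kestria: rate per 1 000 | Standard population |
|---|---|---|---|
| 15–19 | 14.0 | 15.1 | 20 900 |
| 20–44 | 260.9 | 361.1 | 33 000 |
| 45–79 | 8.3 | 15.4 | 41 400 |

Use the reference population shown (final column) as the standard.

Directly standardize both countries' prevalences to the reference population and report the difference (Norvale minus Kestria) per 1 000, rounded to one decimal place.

-38.0

Standard total = 95 300; weights = 0.2193, 0.3463, 0.4344.
Norvale: 0.2193×14.0 + 0.3463×260.9 + 0.4344×8.3 = 97.0191 per 1 000.
Kestria: 0.2193×15.1 + 0.3463×361.1 + 0.4344×15.4 = 135.0414 per 1 000.
Difference = 97.0191 − 135.0414 = -38.0224.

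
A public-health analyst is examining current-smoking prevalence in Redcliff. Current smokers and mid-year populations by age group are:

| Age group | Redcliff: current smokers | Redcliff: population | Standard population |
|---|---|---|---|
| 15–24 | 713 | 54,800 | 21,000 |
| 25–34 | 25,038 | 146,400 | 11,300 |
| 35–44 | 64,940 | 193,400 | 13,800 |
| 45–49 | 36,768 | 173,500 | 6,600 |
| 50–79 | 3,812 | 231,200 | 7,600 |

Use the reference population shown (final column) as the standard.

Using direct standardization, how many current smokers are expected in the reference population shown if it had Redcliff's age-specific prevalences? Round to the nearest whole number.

Age-specific rates per 1,000 for Redcliff: 13.011, 171.025, 335.781, 211.919, 16.488.
Expected current smokers = Σ (standard pop × age-specific rate ÷ 1,000)
= 21,000×13.011/1,000 + 11,300×171.025/1,000 + 13,800×335.781/1,000 + 6,600×211.919/1,000 + 7,600×16.488/1,000
= 273.23 + 1932.58 + 4633.77 + 1398.67 + 125.31 = 8363.56.

8364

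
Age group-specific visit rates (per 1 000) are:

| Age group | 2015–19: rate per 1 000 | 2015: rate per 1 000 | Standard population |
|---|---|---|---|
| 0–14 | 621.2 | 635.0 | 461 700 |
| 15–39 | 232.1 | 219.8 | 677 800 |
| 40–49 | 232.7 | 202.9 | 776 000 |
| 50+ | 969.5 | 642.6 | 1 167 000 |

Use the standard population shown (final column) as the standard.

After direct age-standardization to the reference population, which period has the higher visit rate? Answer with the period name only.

Standard total = 3 082 500; weights = 0.1498, 0.2199, 0.2517, 0.3786.
2015–19: 0.1498×621.2 + 0.2199×232.1 + 0.2517×232.7 + 0.3786×969.5 = 569.7022 per 1 000.
2015: 0.1498×635.0 + 0.2199×219.8 + 0.2517×202.9 + 0.3786×642.6 = 437.8020 per 1 000.

2015–19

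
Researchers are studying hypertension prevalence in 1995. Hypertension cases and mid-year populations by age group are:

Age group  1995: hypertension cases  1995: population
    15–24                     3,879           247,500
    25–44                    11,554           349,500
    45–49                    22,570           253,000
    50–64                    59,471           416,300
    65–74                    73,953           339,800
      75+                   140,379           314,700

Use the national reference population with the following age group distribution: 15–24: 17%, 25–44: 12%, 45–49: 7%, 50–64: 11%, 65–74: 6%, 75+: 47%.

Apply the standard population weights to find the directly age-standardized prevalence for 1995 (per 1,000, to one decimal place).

251.3

Age-specific rates per 1,000 for 1995: 15.673, 33.059, 89.209, 142.856, 217.637, 446.072.
Standard weights: 0.17, 0.12, 0.07, 0.11, 0.06, 0.47.
Standardized rate: 0.1700×15.673 + 0.1200×33.059 + 0.0700×89.209 + 0.1100×142.856 + 0.0600×217.637 + 0.4700×446.072 = 251.3025 per 1,000.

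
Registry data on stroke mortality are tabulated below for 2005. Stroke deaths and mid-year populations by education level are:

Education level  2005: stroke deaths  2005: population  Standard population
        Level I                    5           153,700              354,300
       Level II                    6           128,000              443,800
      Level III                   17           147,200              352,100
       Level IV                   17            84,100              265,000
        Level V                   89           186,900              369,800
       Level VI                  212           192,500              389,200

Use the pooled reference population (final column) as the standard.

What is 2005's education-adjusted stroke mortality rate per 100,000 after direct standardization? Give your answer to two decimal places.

Education-specific rates per 100,000 for 2005: 3.25, 4.69, 11.55, 20.21, 47.62, 110.13.
Standard total = 2,174,200; weights = 0.1630, 0.2041, 0.1619, 0.1219, 0.1701, 0.1790.
Standardized rate: 0.1630×3.25 + 0.2041×4.69 + 0.1619×11.55 + 0.1219×20.21 + 0.1701×47.62 + 0.1790×110.13 = 33.6345 per 100,000.

33.63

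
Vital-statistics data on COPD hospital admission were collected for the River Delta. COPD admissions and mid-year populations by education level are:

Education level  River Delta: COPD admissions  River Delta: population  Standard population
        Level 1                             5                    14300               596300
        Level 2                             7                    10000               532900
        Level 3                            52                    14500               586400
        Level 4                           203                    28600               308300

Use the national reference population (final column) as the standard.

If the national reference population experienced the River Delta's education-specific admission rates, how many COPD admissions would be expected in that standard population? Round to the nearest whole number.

Education-specific rates per 10000 for the River Delta: 3.50, 7.00, 35.86, 70.98.
Expected COPD admissions = Σ (standard pop × education-specific rate ÷ 10000)
= 596300×3.50/10000 + 532900×7.00/10000 + 586400×35.86/10000 + 308300×70.98/10000
= 208.50 + 373.03 + 2102.95 + 2188.28 = 4872.76.

4873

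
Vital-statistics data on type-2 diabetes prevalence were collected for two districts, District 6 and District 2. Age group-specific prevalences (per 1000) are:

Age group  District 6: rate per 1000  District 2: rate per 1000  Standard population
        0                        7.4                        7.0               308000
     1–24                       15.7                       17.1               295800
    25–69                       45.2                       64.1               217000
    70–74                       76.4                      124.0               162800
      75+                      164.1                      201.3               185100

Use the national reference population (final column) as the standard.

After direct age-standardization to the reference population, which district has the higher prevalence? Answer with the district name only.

District 2

Standard total = 1168700; weights = 0.2635, 0.2531, 0.1857, 0.1393, 0.1584.
District 6: 0.2635×7.4 + 0.2531×15.7 + 0.1857×45.2 + 0.1393×76.4 + 0.1584×164.1 = 50.9493 per 1000.
District 2: 0.2635×7.0 + 0.2531×17.1 + 0.1857×64.1 + 0.1393×124.0 + 0.1584×201.3 = 67.2300 per 1000.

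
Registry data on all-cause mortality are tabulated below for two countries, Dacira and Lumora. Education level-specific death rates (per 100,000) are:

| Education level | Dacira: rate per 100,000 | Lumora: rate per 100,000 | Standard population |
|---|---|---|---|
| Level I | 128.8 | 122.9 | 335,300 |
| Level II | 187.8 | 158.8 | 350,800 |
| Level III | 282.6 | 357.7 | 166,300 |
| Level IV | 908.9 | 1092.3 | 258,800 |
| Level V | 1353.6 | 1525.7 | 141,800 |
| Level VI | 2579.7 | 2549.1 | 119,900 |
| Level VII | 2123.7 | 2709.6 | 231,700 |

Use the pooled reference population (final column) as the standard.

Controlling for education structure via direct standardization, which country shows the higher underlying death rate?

Lumora

Standard total = 1,604,600; weights = 0.2090, 0.2186, 0.1036, 0.1613, 0.0884, 0.0747, 0.1444.
Dacira: 0.2090×128.8 + 0.2186×187.8 + 0.1036×282.6 + 0.1613×908.9 + 0.0884×1353.6 + 0.0747×2579.7 + 0.1444×2123.7 = 862.8907 per 100,000.
Lumora: 0.2090×122.9 + 0.2186×158.8 + 0.1036×357.7 + 0.1613×1092.3 + 0.0884×1525.7 + 0.0747×2549.1 + 0.1444×2709.6 = 990.2056 per 100,000.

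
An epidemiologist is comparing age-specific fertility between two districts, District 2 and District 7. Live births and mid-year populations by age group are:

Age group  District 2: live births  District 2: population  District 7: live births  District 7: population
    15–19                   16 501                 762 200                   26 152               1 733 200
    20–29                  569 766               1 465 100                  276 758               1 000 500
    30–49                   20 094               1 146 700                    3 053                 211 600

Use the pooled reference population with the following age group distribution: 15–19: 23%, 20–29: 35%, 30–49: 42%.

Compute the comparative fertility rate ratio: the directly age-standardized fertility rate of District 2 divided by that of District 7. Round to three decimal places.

1.396

Age-specific rates per 1 000 for District 2: 21.649, 388.892, 17.523.
For District 7: 15.089, 276.620, 14.428.
Standard weights: 0.23, 0.35, 0.42.
District 2: 0.2300×21.649 + 0.3500×388.892 + 0.4200×17.523 = 148.4514 per 1 000.
District 7: 0.2300×15.089 + 0.3500×276.620 + 0.4200×14.428 = 106.3472 per 1 000.
Ratio = 148.4514 ÷ 106.3472 = 1.39591.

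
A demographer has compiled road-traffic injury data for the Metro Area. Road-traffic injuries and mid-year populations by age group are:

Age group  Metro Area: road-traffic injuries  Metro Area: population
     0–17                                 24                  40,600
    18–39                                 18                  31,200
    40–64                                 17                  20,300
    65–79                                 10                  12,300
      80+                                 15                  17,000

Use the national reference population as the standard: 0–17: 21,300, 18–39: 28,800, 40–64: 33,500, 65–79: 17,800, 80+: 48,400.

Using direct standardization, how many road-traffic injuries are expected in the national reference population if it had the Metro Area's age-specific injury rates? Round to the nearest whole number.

114

Age-specific rates per 100,000 for the Metro Area: 59.11, 57.69, 83.74, 81.30, 88.24.
Expected road-traffic injuries = Σ (standard pop × age-specific rate ÷ 100,000)
= 21,300×59.11/100,000 + 28,800×57.69/100,000 + 33,500×83.74/100,000 + 17,800×81.30/100,000 + 48,400×88.24/100,000
= 12.59 + 16.62 + 28.05 + 14.47 + 42.71 = 114.44.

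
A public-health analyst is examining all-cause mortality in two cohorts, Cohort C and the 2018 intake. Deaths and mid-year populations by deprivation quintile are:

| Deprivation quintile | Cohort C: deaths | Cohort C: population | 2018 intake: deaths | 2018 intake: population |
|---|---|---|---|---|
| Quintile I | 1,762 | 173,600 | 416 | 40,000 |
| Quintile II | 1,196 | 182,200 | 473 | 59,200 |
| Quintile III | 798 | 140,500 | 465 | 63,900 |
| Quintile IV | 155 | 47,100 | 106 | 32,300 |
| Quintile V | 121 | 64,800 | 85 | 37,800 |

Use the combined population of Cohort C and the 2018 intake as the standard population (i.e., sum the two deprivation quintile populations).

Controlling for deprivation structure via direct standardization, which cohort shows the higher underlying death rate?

2018 intake

Deprivation-specific rates per 100,000 for Cohort C: 1014.98, 656.42, 567.97, 329.09, 186.73.
For the 2018 intake: 1040.00, 798.99, 727.70, 328.17, 224.87.
Combined standard total = 841,400; weights = 0.2539, 0.2869, 0.2429, 0.0944, 0.1219.
Cohort C: 0.2539×1014.98 + 0.2869×656.42 + 0.2429×567.97 + 0.0944×329.09 + 0.1219×186.73 = 637.7947 per 100,000.
The 2018 intake: 0.2539×1040.00 + 0.2869×798.99 + 0.2429×727.70 + 0.0944×328.17 + 0.1219×224.87 = 728.4163 per 100,000.
The crude rates (662.94 vs 662.52) would put Cohort C higher, but that reflects its deprivation composition; once standardized to a common deprivation structure, the 2018 intake has the higher underlying rate.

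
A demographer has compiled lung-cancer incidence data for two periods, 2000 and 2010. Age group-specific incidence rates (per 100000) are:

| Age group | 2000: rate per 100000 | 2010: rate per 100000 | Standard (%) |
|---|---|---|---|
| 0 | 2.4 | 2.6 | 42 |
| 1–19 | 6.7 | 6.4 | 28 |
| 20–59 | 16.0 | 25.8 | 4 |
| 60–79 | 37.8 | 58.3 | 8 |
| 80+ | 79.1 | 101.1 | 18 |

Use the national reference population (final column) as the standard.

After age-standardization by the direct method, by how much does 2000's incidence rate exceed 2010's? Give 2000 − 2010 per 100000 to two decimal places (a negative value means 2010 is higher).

-5.99

Standard weights: 0.42, 0.28, 0.04, 0.08, 0.18.
2000: 0.4200×2.4 + 0.2800×6.7 + 0.0400×16.0 + 0.0800×37.8 + 0.1800×79.1 = 20.7860 per 100000.
2010: 0.4200×2.6 + 0.2800×6.4 + 0.0400×25.8 + 0.0800×58.3 + 0.1800×101.1 = 26.7780 per 100000.
Difference = 20.7860 − 26.7780 = -5.9920.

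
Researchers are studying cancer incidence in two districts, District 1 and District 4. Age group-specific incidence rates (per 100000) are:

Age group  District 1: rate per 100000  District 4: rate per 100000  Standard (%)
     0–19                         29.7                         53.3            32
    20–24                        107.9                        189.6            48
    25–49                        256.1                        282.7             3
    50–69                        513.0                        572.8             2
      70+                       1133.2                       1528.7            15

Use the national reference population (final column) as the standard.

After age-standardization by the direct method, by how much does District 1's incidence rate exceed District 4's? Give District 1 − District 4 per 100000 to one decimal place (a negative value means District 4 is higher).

Standard weights: 0.32, 0.48, 0.03, 0.02, 0.15.
District 1: 0.3200×29.7 + 0.4800×107.9 + 0.0300×256.1 + 0.0200×513.0 + 0.1500×1133.2 = 249.2190 per 100000.
District 4: 0.3200×53.3 + 0.4800×189.6 + 0.0300×282.7 + 0.0200×572.8 + 0.1500×1528.7 = 357.3060 per 100000.
Difference = 249.2190 − 357.3060 = -108.0870.

-108.1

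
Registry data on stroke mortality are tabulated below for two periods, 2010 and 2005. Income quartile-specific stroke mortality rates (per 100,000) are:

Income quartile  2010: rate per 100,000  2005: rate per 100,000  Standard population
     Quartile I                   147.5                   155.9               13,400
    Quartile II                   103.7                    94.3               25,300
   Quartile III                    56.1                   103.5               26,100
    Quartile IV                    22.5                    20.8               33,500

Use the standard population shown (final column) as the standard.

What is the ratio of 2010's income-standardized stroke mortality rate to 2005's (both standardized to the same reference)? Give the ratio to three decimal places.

Standard total = 98,300; weights = 0.1363, 0.2574, 0.2655, 0.3408.
2010: 0.1363×147.5 + 0.2574×103.7 + 0.2655×56.1 + 0.3408×22.5 = 69.3598 per 100,000.
2005: 0.1363×155.9 + 0.2574×94.3 + 0.2655×103.5 + 0.3408×20.8 = 80.0916 per 100,000.
Ratio = 69.3598 ÷ 80.0916 = 0.86601.

0.866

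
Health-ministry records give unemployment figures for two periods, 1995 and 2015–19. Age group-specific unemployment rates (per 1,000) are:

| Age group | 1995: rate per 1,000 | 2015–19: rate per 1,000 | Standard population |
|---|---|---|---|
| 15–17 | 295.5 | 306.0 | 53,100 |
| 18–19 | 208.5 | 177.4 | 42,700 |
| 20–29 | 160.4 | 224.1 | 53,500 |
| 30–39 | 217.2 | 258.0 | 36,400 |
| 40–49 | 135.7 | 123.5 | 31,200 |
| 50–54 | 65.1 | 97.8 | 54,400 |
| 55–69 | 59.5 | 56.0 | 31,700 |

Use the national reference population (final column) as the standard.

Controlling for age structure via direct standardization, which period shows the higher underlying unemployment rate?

2015–19

Standard total = 303,000; weights = 0.1752, 0.1409, 0.1766, 0.1201, 0.1030, 0.1795, 0.1046.
1995: 0.1752×295.5 + 0.1409×208.5 + 0.1766×160.4 + 0.1201×217.2 + 0.1030×135.7 + 0.1795×65.1 + 0.1046×59.5 = 167.4683 per 1,000.
2015–19: 0.1752×306.0 + 0.1409×177.4 + 0.1766×224.1 + 0.1201×258.0 + 0.1030×123.5 + 0.1795×97.8 + 0.1046×56.0 = 185.3229 per 1,000.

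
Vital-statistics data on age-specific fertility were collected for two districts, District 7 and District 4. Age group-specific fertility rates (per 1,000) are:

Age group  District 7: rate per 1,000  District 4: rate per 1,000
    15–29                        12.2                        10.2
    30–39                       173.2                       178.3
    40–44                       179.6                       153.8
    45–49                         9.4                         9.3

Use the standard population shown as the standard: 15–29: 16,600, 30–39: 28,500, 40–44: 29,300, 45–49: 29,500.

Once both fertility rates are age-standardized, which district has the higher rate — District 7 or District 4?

Standard total = 103,900; weights = 0.1598, 0.2743, 0.2820, 0.2839.
District 7: 0.1598×12.2 + 0.2743×173.2 + 0.2820×179.6 + 0.2839×9.4 = 102.7748 per 1,000.
District 4: 0.1598×10.2 + 0.2743×178.3 + 0.2820×153.8 + 0.2839×9.3 = 96.5501 per 1,000.

District 7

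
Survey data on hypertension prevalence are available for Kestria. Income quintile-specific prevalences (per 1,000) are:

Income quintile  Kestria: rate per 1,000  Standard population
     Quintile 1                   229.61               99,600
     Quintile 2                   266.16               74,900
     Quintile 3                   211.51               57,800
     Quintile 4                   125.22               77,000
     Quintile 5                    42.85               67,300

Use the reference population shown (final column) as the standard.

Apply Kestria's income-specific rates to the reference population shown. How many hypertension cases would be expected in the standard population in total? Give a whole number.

Expected hypertension cases = Σ (standard pop × income-specific rate ÷ 1,000)
= 99,600×229.61/1,000 + 74,900×266.16/1,000 + 57,800×211.51/1,000 + 77,000×125.22/1,000 + 67,300×42.85/1,000
= 22869.16 + 19935.38 + 12225.28 + 9641.94 + 2883.80 = 67555.56.

67556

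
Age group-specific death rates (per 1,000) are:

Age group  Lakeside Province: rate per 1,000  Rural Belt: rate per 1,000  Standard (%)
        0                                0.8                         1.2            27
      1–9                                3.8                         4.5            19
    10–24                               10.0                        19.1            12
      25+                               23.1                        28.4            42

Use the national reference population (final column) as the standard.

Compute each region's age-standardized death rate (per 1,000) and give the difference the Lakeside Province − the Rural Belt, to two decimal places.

Standard weights: 0.27, 0.19, 0.12, 0.42.
The Lakeside Province: 0.2700×0.8 + 0.1900×3.8 + 0.1200×10.0 + 0.4200×23.1 = 11.8400 per 1,000.
The Rural Belt: 0.2700×1.2 + 0.1900×4.5 + 0.1200×19.1 + 0.4200×28.4 = 15.3990 per 1,000.
Difference = 11.8400 − 15.3990 = -3.5590.

-3.56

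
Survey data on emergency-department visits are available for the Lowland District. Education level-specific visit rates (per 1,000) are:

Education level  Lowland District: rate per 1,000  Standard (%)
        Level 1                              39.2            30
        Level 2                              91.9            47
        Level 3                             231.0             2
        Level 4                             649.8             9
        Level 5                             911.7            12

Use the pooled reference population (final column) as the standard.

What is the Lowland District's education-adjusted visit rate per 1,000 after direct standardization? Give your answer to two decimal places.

Standard weights: 0.30, 0.47, 0.02, 0.09, 0.12.
Standardized rate: 0.3000×39.2 + 0.4700×91.9 + 0.0200×231.0 + 0.0900×649.8 + 0.1200×911.7 = 227.4590 per 1,000.

227.46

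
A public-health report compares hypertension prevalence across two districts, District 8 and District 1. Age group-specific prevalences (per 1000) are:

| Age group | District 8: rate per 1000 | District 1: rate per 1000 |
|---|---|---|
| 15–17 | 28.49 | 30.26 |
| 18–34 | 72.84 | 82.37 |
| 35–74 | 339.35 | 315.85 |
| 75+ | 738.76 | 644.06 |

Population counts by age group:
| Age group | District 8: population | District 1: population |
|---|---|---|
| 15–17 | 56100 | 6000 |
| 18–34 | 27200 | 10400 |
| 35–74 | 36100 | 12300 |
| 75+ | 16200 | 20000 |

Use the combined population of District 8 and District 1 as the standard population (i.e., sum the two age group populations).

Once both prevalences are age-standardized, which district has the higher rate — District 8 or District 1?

Combined standard total = 184300; weights = 0.3370, 0.2040, 0.2626, 0.1964.
District 8: 0.3370×28.49 + 0.2040×72.84 + 0.2626×339.35 + 0.1964×738.76 = 258.6851 per 1000.
District 1: 0.3370×30.26 + 0.2040×82.37 + 0.2626×315.85 + 0.1964×644.06 = 236.4534 per 1000.
The crude rates (205.00 vs 365.59) would put District 1 higher, but that reflects its age composition; once standardized to a common age structure, District 8 has the higher underlying rate.

District 8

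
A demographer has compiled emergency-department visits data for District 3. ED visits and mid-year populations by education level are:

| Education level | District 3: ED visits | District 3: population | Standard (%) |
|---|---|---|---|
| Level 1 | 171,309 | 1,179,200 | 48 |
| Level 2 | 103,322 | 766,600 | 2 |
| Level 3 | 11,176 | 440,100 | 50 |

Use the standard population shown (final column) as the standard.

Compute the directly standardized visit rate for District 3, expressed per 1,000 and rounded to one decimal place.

85.1

Education-specific rates per 1,000 for District 3: 145.276, 134.780, 25.394.
Standard weights: 0.48, 0.02, 0.50.
Standardized rate: 0.4800×145.276 + 0.0200×134.780 + 0.5000×25.394 = 85.1250 per 1,000.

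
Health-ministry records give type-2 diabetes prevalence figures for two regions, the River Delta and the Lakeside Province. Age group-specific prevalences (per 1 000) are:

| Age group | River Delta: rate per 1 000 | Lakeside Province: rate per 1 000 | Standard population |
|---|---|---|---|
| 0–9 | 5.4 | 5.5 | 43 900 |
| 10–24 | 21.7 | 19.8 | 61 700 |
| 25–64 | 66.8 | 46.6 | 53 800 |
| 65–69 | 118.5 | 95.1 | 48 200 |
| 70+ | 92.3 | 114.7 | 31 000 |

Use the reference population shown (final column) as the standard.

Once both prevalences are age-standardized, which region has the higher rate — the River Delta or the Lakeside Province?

River Delta

Standard total = 238 600; weights = 0.1840, 0.2586, 0.2255, 0.2020, 0.1299.
The River Delta: 0.1840×5.4 + 0.2586×21.7 + 0.2255×66.8 + 0.2020×118.5 + 0.1299×92.3 = 57.5976 per 1 000.
The Lakeside Province: 0.1840×5.5 + 0.2586×19.8 + 0.2255×46.6 + 0.2020×95.1 + 0.1299×114.7 = 50.7532 per 1 000.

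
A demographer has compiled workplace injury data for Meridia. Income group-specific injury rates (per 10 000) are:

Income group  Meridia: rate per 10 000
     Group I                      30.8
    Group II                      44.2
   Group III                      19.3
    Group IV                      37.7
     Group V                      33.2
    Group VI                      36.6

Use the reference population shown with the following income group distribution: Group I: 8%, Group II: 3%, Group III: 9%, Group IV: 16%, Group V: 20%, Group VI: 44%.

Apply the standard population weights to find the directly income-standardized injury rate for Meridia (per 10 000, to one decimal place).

34.3

Standard weights: 0.08, 0.03, 0.09, 0.16, 0.20, 0.44.
Standardized rate: 0.0800×30.8 + 0.0300×44.2 + 0.0900×19.3 + 0.1600×37.7 + 0.2000×33.2 + 0.4400×36.6 = 34.3030 per 10 000.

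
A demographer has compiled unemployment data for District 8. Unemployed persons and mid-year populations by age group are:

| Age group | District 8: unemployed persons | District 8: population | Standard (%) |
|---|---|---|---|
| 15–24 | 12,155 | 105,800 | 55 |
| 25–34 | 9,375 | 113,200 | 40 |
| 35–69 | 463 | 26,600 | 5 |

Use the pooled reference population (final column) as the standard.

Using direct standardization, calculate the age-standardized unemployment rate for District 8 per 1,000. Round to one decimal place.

Age-specific rates per 1,000 for District 8: 114.887, 82.818, 17.406.
Standard weights: 0.55, 0.40, 0.05.
Standardized rate: 0.5500×114.887 + 0.4000×82.818 + 0.0500×17.406 = 97.1851 per 1,000.

97.2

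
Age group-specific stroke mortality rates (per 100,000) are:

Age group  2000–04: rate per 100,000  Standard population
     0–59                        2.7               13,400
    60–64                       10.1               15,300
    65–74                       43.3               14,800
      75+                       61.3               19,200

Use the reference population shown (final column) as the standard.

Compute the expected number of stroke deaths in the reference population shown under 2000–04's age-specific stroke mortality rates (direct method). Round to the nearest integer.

20

Expected stroke deaths = Σ (standard pop × age-specific rate ÷ 100,000)
= 13,400×2.7/100,000 + 15,300×10.1/100,000 + 14,800×43.3/100,000 + 19,200×61.3/100,000
= 0.36 + 1.55 + 6.41 + 11.77 = 20.09.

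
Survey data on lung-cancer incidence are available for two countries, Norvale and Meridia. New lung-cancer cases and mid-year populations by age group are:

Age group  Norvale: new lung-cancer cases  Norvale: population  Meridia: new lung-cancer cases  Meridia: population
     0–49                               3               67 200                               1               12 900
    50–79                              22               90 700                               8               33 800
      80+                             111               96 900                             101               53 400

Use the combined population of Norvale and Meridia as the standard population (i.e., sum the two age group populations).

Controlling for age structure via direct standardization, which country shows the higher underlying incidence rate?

Age-specific rates per 100 000 for Norvale: 4.46, 24.26, 114.55.
For Meridia: 7.75, 23.67, 189.14.
Combined standard total = 354 900; weights = 0.2257, 0.3508, 0.4235.
Norvale: 0.2257×4.46 + 0.3508×24.26 + 0.4235×114.55 = 58.0289 per 100 000.
Meridia: 0.2257×7.75 + 0.3508×23.67 + 0.4235×189.14 = 90.1527 per 100 000.

Meridia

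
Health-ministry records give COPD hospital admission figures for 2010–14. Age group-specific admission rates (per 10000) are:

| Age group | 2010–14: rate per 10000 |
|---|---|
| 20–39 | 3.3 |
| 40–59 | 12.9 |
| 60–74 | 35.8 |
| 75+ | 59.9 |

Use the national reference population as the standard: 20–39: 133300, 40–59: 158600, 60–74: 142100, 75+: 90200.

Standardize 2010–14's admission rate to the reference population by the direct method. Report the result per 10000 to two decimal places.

Standard total = 524200; weights = 0.2543, 0.3026, 0.2711, 0.1721.
Standardized rate: 0.2543×3.3 + 0.3026×12.9 + 0.2711×35.8 + 0.1721×59.9 = 24.7539 per 10000.

24.75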